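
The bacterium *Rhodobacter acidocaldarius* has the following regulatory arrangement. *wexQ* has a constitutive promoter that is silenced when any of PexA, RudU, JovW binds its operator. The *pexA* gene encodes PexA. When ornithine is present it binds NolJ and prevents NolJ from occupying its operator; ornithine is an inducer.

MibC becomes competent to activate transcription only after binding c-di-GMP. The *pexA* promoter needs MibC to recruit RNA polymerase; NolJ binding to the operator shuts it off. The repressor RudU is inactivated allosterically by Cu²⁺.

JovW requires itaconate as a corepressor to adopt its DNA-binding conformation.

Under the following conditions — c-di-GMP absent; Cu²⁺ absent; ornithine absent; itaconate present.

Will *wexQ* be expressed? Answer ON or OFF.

OFF

Ornithine is absent, so NolJ is active.
c-di-GMP is absent, so MibC is inactive.
With repressor NolJ bound, *pexA* is not transcribed.
So PexA is not produced.
Cu²⁺ is absent, so RudU is active.
Itaconate is present, so JovW is active.
With repressor RudU bound, *wexQ* is not transcribed.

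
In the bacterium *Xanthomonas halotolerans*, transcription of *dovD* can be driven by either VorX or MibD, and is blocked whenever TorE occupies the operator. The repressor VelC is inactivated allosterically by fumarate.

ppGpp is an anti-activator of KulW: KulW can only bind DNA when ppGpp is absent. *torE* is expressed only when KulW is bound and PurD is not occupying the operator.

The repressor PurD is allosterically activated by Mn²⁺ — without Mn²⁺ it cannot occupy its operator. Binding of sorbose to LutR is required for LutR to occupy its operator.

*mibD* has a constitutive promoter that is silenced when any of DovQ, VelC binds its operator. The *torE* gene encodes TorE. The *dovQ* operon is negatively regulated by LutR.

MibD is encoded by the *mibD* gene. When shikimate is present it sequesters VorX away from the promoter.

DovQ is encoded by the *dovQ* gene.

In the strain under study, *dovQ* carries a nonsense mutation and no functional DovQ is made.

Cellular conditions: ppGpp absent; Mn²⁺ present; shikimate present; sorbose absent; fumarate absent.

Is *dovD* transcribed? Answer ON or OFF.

ppGpp is absent, so KulW is active.
Mn²⁺ is present, so PurD is active.
With repressor PurD bound, *torE* is not transcribed.
So TorE is not produced.
Shikimate is present, so VorX is inactive.
DovQ is non-functional in this strain, so it has no effect.
Fumarate is absent, so VelC is active.
With repressor VelC bound, *mibD* is not transcribed.
So MibD is not produced.
No activator is available at the *dovD* promoter, so *dovD* is not transcribed.

OFF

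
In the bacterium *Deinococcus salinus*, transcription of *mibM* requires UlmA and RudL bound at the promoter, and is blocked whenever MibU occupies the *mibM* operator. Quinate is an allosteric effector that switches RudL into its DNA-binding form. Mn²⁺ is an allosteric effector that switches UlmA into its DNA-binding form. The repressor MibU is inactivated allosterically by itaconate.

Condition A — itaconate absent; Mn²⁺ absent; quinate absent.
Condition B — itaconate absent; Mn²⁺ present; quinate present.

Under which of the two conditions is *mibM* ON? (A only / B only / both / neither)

Condition A:
Itaconate is absent, so MibU is active.
Mn²⁺ is absent, so UlmA is inactive.
Quinate is absent, so RudL is inactive.
With repressor MibU bound, *mibM* is not transcribed.
→ *mibM* is OFF in A.
Condition B:
Itaconate is absent, so MibU is active.
Mn²⁺ is present, so UlmA is active.
Quinate is present, so RudL is active.
With repressor MibU bound, *mibM* is not transcribed.
→ *mibM* is OFF in B.

neither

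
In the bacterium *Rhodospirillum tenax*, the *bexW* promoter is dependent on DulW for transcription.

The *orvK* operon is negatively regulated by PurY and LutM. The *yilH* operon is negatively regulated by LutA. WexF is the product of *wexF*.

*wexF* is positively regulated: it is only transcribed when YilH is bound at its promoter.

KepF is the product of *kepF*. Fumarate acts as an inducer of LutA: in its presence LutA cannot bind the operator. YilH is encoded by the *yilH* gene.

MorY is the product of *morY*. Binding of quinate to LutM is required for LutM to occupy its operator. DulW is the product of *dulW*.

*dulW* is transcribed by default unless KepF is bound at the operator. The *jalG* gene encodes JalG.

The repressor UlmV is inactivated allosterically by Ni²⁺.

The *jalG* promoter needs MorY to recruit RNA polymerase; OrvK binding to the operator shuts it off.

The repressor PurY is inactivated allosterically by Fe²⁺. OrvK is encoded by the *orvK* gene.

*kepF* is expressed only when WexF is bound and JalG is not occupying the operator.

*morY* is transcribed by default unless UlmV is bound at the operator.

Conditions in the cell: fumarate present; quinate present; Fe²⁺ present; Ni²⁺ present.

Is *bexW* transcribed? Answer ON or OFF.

ON

Fumarate is present, so LutA is inactive.
With no repressor bound, *yilH* is transcribed.
So YilH is produced and active.
No repressor is bound and YilH is active, so *wexF* is transcribed.
So WexF is produced and active.
Ni²⁺ is present, so UlmV is inactive.
With no repressor bound, *morY* is transcribed.
So MorY is produced and active.
Fe²⁺ is present, so PurY is inactive.
Quinate is present, so LutM is active.
With repressor LutM bound, *orvK* is not transcribed.
So OrvK is not produced.
No repressor is bound and MorY is active, so *jalG* is transcribed.
So JalG is produced and active.
With repressor JalG bound, *kepF* is not transcribed.
So KepF is not produced.
With no repressor bound, *dulW* is transcribed.
So DulW is produced and active.
No repressor is bound and DulW is active, so *bexW* is transcribed.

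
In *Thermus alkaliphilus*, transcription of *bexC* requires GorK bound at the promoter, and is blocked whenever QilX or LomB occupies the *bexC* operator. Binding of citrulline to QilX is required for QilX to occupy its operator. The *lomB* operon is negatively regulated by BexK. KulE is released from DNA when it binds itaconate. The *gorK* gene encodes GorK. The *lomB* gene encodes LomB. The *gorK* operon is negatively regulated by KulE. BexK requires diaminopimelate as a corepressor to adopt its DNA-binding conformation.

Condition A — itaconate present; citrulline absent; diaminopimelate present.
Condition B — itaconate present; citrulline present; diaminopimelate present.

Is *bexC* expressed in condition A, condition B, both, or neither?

A only

Condition A:
Itaconate is present, so KulE is inactive.
With no repressor bound, *gorK* is transcribed.
So GorK is produced and active.
Citrulline is absent, so QilX is inactive.
Diaminopimelate is present, so BexK is active.
With repressor BexK bound, *lomB* is not transcribed.
So LomB is not produced.
No repressor is bound and GorK is active, so *bexC* is transcribed.
→ *bexC* is ON in A.
Condition B:
Itaconate is present, so KulE is inactive.
With no repressor bound, *gorK* is transcribed.
So GorK is produced and active.
Citrulline is present, so QilX is active.
Diaminopimelate is present, so BexK is active.
With repressor BexK bound, *lomB* is not transcribed.
So LomB is not produced.
With repressor QilX bound, *bexC* is not transcribed.
→ *bexC* is OFF in B.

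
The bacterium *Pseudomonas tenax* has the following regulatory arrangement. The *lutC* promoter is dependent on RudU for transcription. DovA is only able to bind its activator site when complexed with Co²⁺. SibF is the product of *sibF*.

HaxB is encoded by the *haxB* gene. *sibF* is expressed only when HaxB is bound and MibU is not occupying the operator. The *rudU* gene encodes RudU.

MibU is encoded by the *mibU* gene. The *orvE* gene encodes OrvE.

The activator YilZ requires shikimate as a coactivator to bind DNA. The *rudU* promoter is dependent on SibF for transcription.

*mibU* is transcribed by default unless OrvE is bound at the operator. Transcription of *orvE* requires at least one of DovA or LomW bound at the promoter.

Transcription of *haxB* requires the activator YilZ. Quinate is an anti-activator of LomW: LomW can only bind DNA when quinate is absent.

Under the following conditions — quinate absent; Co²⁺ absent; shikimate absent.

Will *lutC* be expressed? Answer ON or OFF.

OFF

Co²⁺ is absent, so DovA is inactive.
Quinate is absent, so LomW is active.
Activator LomW is present, so *orvE* is transcribed.
So OrvE is produced and active.
With repressor OrvE bound, *mibU* is not transcribed.
So MibU is not produced.
Shikimate is absent, so YilZ is inactive.
Required activator YilZ is absent, so *haxB* is not transcribed.
So HaxB is not produced.
Required activator HaxB is absent, so *sibF* is not transcribed.
So SibF is not produced.
Required activator SibF is absent, so *rudU* is not transcribed.
So RudU is not produced.
Required activator RudU is absent, so *lutC* is not transcribed.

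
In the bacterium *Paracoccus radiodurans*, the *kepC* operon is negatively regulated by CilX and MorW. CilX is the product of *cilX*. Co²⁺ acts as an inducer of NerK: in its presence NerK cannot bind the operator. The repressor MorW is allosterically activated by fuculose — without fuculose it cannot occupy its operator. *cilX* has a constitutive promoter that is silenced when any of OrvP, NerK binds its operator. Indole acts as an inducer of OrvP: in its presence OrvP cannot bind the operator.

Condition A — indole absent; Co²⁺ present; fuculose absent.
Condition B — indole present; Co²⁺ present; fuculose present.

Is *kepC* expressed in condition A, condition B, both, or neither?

A only

Condition A:
Indole is absent, so OrvP is active.
Co²⁺ is present, so NerK is inactive.
With repressor OrvP bound, *cilX* is not transcribed.
So CilX is not produced.
Fuculose is absent, so MorW is inactive.
With no repressor bound, *kepC* is transcribed.
→ *kepC* is ON in A.
Condition B:
Indole is present, so OrvP is inactive.
Co²⁺ is present, so NerK is inactive.
With no repressor bound, *cilX* is transcribed.
So CilX is produced and active.
Fuculose is present, so MorW is active.
With repressor CilX bound, *kepC* is not transcribed.
→ *kepC* is OFF in B.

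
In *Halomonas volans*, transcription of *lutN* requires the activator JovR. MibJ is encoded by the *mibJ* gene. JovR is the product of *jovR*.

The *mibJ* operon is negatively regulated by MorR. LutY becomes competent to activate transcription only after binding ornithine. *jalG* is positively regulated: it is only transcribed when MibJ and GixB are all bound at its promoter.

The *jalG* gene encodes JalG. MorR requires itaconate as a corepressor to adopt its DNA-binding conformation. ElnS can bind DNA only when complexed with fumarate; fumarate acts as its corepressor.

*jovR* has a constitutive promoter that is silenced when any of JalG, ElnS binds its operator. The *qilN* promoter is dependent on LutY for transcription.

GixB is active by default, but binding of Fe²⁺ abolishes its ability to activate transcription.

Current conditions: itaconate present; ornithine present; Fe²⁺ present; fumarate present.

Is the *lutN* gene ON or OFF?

Itaconate is present, so MorR is active.
With repressor MorR bound, *mibJ* is not transcribed.
So MibJ is not produced.
Fe²⁺ is present, so GixB is inactive.
Required activator MibJ is absent, so *jalG* is not transcribed.
So JalG is not produced.
Fumarate is present, so ElnS is active.
With repressor ElnS bound, *jovR* is not transcribed.
So JovR is not produced.
Required activator JovR is absent, so *lutN* is not transcribed.

OFF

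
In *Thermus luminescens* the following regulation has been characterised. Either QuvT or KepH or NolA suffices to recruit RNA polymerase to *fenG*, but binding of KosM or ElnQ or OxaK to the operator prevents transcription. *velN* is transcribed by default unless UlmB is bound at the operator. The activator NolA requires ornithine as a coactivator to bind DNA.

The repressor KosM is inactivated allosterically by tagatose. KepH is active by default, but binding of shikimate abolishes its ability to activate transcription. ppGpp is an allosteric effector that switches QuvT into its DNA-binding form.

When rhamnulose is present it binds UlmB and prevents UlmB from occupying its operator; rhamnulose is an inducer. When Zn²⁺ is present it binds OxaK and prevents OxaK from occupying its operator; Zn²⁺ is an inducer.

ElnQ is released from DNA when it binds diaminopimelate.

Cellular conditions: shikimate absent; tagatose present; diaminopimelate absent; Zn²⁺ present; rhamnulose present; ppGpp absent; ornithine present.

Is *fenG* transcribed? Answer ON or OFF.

OFF

ppGpp is absent, so QuvT is inactive.
Tagatose is present, so KosM is inactive.
Diaminopimelate is absent, so ElnQ is active.
Zn²⁺ is present, so OxaK is inactive.
Shikimate is absent, so KepH is active.
Ornithine is present, so NolA is active.
With repressor ElnQ bound, *fenG* is not transcribed.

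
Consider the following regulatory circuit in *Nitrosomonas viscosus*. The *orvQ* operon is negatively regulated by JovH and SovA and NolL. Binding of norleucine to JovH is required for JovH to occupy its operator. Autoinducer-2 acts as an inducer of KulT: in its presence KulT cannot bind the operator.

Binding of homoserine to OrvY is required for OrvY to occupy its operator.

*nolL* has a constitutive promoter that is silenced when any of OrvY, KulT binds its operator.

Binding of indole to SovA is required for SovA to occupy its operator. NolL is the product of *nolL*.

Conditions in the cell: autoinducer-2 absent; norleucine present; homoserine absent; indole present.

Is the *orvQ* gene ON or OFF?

Norleucine is present, so JovH is active.
Indole is present, so SovA is active.
Homoserine is absent, so OrvY is inactive.
Autoinducer-2 is absent, so KulT is active.
With repressor KulT bound, *nolL* is not transcribed.
So NolL is not produced.
With repressor JovH bound, *orvQ* is not transcribed.

OFF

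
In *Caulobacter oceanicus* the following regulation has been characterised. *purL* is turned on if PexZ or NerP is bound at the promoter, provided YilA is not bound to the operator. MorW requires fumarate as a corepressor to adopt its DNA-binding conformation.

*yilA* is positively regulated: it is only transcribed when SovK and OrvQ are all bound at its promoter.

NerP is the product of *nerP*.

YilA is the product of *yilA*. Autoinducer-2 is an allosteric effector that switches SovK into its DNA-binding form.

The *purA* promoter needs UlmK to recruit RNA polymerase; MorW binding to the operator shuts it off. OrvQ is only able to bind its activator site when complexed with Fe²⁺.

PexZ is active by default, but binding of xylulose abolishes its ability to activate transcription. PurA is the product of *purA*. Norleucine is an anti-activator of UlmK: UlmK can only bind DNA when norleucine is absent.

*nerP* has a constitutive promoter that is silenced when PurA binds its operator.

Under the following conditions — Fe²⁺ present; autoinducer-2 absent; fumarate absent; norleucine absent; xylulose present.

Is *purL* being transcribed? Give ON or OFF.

Xylulose is present, so PexZ is inactive.
Fumarate is absent, so MorW is inactive.
Norleucine is absent, so UlmK is active.
No repressor is bound and UlmK is active, so *purA* is transcribed.
So PurA is produced and active.
With repressor PurA bound, *nerP* is not transcribed.
So NerP is not produced.
Autoinducer-2 is absent, so SovK is inactive.
Fe²⁺ is present, so OrvQ is active.
Required activator SovK is absent, so *yilA* is not transcribed.
So YilA is not produced.
No activator is available at the *purL* promoter, so *purL* is not transcribed.

OFF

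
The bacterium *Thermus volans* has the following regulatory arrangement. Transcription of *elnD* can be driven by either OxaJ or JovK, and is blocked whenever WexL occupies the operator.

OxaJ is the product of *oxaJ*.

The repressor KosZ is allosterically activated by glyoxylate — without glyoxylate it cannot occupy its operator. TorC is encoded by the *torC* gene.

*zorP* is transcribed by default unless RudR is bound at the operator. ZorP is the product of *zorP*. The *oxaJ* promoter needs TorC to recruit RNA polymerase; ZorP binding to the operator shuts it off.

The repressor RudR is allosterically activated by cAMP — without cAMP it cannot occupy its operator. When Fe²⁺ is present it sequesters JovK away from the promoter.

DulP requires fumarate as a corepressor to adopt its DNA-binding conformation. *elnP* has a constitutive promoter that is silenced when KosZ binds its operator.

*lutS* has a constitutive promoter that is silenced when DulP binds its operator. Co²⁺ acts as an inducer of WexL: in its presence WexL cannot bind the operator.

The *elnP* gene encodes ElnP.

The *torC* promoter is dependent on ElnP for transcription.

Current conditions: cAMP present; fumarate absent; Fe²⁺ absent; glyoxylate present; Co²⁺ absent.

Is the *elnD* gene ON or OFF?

OFF

Glyoxylate is present, so KosZ is active.
With repressor KosZ bound, *elnP* is not transcribed.
So ElnP is not produced.
Required activator ElnP is absent, so *torC* is not transcribed.
So TorC is not produced.
cAMP is present, so RudR is active.
With repressor RudR bound, *zorP* is not transcribed.
So ZorP is not produced.
Required activator TorC is absent, so *oxaJ* is not transcribed.
So OxaJ is not produced.
Fe²⁺ is absent, so JovK is active.
Co²⁺ is absent, so WexL is active.
With repressor WexL bound, *elnD* is not transcribed.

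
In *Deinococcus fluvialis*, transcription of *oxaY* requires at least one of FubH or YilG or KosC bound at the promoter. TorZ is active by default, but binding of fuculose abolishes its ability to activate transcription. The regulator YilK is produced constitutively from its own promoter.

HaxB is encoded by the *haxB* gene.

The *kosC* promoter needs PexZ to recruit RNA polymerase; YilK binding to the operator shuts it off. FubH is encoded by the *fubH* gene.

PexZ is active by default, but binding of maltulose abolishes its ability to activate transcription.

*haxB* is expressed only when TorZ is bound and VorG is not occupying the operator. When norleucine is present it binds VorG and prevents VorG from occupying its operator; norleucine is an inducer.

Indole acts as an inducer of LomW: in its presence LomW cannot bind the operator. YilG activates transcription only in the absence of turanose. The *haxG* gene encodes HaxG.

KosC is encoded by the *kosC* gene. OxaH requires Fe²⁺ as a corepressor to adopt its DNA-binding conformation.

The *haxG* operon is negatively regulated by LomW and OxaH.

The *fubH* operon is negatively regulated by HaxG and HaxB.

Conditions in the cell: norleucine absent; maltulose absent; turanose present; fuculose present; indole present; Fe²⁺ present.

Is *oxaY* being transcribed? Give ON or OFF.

Indole is present, so LomW is inactive.
Fe²⁺ is present, so OxaH is active.
With repressor OxaH bound, *haxG* is not transcribed.
So HaxG is not produced.
Fuculose is present, so TorZ is inactive.
Norleucine is absent, so VorG is active.
With repressor VorG bound, *haxB* is not transcribed.
So HaxB is not produced.
With no repressor bound, *fubH* is transcribed.
So FubH is produced and active.
Turanose is present, so YilG is inactive.
YilK is produced constitutively and is active.
Maltulose is absent, so PexZ is active.
With repressor YilK bound, *kosC* is not transcribed.
So KosC is not produced.
Activator FubH is present, so *oxaY* is transcribed.

ON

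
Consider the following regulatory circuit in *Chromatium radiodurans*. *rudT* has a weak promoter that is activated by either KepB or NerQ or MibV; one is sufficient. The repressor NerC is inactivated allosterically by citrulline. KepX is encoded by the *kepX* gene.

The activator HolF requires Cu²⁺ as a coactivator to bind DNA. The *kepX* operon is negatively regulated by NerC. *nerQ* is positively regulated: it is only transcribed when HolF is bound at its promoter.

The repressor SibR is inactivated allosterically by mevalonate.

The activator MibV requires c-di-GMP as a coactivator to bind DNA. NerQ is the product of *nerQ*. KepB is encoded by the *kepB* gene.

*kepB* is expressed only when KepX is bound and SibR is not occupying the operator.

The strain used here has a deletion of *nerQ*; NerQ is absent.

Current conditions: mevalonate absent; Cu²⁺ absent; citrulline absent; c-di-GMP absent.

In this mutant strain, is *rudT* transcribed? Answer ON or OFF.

OFF

Citrulline is absent, so NerC is active.
With repressor NerC bound, *kepX* is not transcribed.
So KepX is not produced.
Mevalonate is absent, so SibR is active.
With repressor SibR bound, *kepB* is not transcribed.
So KepB is not produced.
NerQ is non-functional in this strain, so it has no effect.
c-di-GMP is absent, so MibV is inactive.
No activator is available at the *rudT* promoter, so *rudT* is not transcribed.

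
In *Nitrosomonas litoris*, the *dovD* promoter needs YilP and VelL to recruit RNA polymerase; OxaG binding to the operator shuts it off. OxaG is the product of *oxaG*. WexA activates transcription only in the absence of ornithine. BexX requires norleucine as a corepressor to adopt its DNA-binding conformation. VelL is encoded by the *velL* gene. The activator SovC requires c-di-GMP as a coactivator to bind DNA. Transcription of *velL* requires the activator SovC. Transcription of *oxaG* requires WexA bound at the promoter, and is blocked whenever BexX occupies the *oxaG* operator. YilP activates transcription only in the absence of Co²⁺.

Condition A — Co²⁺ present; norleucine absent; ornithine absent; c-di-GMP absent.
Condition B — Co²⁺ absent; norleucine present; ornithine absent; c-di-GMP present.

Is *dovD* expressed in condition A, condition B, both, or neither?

B only

Condition A:
Co²⁺ is present, so YilP is inactive.
Norleucine is absent, so BexX is inactive.
Ornithine is absent, so WexA is active.
No repressor is bound and WexA is active, so *oxaG* is transcribed.
So OxaG is produced and active.
c-di-GMP is absent, so SovC is inactive.
Required activator SovC is absent, so *velL* is not transcribed.
So VelL is not produced.
With repressor OxaG bound, *dovD* is not transcribed.
→ *dovD* is OFF in A.
Condition B:
Co²⁺ is absent, so YilP is active.
Norleucine is present, so BexX is active.
Ornithine is absent, so WexA is active.
With repressor BexX bound, *oxaG* is not transcribed.
So OxaG is not produced.
c-di-GMP is present, so SovC is active.
No repressor is bound and SovC is active, so *velL* is transcribed.
So VelL is produced and active.
No repressor is bound and YilP and VelL are active, so *dovD* is transcribed.
→ *dovD* is ON in B.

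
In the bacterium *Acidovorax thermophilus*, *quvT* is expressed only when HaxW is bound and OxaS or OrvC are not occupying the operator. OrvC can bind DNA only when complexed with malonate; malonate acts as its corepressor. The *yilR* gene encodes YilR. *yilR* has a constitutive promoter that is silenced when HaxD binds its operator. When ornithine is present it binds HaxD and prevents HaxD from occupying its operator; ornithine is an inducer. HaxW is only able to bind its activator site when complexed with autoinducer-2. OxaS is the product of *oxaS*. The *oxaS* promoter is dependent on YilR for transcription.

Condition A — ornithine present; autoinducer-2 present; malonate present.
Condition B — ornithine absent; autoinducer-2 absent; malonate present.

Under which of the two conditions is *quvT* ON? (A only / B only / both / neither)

Condition A:
Ornithine is present, so HaxD is inactive.
With no repressor bound, *yilR* is transcribed.
So YilR is produced and active.
No repressor is bound and YilR is active, so *oxaS* is transcribed.
So OxaS is produced and active.
Autoinducer-2 is present, so HaxW is active.
Malonate is present, so OrvC is active.
With repressor OxaS bound, *quvT* is not transcribed.
→ *quvT* is OFF in A.
Condition B:
Ornithine is absent, so HaxD is active.
With repressor HaxD bound, *yilR* is not transcribed.
So YilR is not produced.
Required activator YilR is absent, so *oxaS* is not transcribed.
So OxaS is not produced.
Autoinducer-2 is absent, so HaxW is inactive.
Malonate is present, so OrvC is active.
With repressor OrvC bound, *quvT* is not transcribed.
→ *quvT* is OFF in B.

neither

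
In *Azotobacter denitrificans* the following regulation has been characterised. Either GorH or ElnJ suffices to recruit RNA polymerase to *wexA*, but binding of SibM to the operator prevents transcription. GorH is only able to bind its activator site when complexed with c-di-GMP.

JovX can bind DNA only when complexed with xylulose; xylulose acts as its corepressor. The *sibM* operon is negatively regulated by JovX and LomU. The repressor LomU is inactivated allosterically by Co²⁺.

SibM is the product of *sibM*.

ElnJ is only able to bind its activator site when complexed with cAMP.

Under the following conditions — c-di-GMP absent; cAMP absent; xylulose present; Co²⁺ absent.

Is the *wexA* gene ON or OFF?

c-di-GMP is absent, so GorH is inactive.
Xylulose is present, so JovX is active.
Co²⁺ is absent, so LomU is active.
With repressor JovX bound, *sibM* is not transcribed.
So SibM is not produced.
cAMP is absent, so ElnJ is inactive.
No activator is available at the *wexA* promoter, so *wexA* is not transcribed.

OFF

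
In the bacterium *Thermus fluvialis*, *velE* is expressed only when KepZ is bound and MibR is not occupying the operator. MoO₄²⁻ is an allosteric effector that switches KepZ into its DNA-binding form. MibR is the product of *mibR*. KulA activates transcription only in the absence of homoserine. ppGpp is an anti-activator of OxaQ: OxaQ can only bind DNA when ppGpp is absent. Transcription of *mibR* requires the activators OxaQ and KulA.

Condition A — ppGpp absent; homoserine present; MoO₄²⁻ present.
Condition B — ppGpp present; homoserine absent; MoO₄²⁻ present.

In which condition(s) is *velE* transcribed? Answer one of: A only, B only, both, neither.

both

Condition A:
ppGpp is absent, so OxaQ is active.
Homoserine is present, so KulA is inactive.
Required activator KulA is absent, so *mibR* is not transcribed.
So MibR is not produced.
MoO₄²⁻ is present, so KepZ is active.
No repressor is bound and KepZ is active, so *velE* is transcribed.
→ *velE* is ON in A.
Condition B:
ppGpp is present, so OxaQ is inactive.
Homoserine is absent, so KulA is active.
Required activator OxaQ is absent, so *mibR* is not transcribed.
So MibR is not produced.
MoO₄²⁻ is present, so KepZ is active.
No repressor is bound and KepZ is active, so *velE* is transcribed.
→ *velE* is ON in B.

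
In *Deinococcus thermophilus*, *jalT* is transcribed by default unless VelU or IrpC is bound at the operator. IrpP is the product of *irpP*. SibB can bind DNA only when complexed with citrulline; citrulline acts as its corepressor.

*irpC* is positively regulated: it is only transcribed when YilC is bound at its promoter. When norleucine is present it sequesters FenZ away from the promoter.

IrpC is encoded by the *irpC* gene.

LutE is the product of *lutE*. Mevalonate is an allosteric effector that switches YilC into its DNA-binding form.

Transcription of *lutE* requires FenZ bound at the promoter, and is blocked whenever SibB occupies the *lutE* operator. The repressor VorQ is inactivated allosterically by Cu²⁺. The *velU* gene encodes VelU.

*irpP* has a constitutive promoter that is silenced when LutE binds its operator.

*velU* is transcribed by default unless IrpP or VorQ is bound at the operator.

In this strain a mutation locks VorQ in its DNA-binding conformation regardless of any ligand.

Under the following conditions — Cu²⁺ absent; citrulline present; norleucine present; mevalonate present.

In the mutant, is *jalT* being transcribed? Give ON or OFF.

Citrulline is present, so SibB is active.
Norleucine is present, so FenZ is inactive.
With repressor SibB bound, *lutE* is not transcribed.
So LutE is not produced.
With no repressor bound, *irpP* is transcribed.
So IrpP is produced and active.
VorQ is constitutively active in this strain.
With repressor IrpP bound, *velU* is not transcribed.
So VelU is not produced.
Mevalonate is present, so YilC is active.
No repressor is bound and YilC is active, so *irpC* is transcribed.
So IrpC is produced and active.
With repressor IrpC bound, *jalT* is not transcribed.

OFF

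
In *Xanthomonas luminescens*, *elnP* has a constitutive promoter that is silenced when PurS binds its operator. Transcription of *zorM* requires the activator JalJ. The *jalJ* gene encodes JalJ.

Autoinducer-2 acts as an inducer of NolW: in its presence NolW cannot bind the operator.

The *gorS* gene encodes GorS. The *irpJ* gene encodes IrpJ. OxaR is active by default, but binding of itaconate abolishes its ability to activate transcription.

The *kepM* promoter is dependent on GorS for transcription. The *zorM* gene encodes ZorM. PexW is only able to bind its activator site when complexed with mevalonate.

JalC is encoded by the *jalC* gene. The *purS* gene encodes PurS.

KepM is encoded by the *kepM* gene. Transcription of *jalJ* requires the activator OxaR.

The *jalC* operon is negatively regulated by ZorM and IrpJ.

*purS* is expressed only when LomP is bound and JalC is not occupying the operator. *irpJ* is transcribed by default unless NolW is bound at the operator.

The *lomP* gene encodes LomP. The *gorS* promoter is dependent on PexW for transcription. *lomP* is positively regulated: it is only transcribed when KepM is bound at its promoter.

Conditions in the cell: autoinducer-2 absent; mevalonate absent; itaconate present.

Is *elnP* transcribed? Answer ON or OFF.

ON

Mevalonate is absent, so PexW is inactive.
Required activator PexW is absent, so *gorS* is not transcribed.
So GorS is not produced.
Required activator GorS is absent, so *kepM* is not transcribed.
So KepM is not produced.
Required activator KepM is absent, so *lomP* is not transcribed.
So LomP is not produced.
Itaconate is present, so OxaR is inactive.
Required activator OxaR is absent, so *jalJ* is not transcribed.
So JalJ is not produced.
Required activator JalJ is absent, so *zorM* is not transcribed.
So ZorM is not produced.
Autoinducer-2 is absent, so NolW is active.
With repressor NolW bound, *irpJ* is not transcribed.
So IrpJ is not produced.
With no repressor bound, *jalC* is transcribed.
So JalC is produced and active.
With repressor JalC bound, *purS* is not transcribed.
So PurS is not produced.
With no repressor bound, *elnP* is transcribed.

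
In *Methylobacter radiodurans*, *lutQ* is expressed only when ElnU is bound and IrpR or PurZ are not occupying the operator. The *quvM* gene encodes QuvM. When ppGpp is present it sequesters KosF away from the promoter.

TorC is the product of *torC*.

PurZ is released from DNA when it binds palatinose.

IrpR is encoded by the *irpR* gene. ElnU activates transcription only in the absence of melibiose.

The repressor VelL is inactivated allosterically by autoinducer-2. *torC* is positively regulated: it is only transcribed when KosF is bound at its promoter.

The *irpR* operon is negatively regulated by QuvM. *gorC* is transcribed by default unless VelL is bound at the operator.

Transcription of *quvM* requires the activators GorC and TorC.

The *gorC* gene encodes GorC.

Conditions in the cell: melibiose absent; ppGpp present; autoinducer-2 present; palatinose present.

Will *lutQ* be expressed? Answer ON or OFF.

Autoinducer-2 is present, so VelL is inactive.
With no repressor bound, *gorC* is transcribed.
So GorC is produced and active.
ppGpp is present, so KosF is inactive.
Required activator KosF is absent, so *torC* is not transcribed.
So TorC is not produced.
Required activator TorC is absent, so *quvM* is not transcribed.
So QuvM is not produced.
With no repressor bound, *irpR* is transcribed.
So IrpR is produced and active.
Melibiose is absent, so ElnU is active.
Palatinose is present, so PurZ is inactive.
With repressor IrpR bound, *lutQ* is not transcribed.

OFF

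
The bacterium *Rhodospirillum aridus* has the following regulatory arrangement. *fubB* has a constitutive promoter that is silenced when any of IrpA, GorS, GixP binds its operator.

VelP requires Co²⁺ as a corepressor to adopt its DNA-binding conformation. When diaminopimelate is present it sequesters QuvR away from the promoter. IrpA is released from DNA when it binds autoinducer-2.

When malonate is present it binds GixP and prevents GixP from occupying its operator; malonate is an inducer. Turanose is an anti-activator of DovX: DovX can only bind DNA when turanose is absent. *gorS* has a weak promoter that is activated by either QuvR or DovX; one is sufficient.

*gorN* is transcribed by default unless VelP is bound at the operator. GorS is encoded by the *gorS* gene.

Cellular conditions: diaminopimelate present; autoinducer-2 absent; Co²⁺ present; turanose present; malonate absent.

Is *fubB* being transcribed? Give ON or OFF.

Autoinducer-2 is absent, so IrpA is active.
Diaminopimelate is present, so QuvR is inactive.
Turanose is present, so DovX is inactive.
No activator is available at the *gorS* promoter, so *gorS* is not transcribed.
So GorS is not produced.
Malonate is absent, so GixP is active.
With repressor IrpA bound, *fubB* is not transcribed.

OFF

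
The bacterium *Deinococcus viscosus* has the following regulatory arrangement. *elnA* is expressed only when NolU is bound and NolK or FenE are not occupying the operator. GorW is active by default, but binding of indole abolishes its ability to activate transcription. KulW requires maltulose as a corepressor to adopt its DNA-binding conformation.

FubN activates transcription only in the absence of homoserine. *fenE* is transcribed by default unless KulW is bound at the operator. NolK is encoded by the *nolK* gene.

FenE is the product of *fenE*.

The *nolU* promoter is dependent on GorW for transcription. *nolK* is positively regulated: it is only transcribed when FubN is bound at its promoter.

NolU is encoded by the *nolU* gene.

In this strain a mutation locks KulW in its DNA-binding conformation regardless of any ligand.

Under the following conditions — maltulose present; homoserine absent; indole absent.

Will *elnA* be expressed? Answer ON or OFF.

OFF

Homoserine is absent, so FubN is active.
No repressor is bound and FubN is active, so *nolK* is transcribed.
So NolK is produced and active.
KulW is constitutively active in this strain.
With repressor KulW bound, *fenE* is not transcribed.
So FenE is not produced.
Indole is absent, so GorW is active.
No repressor is bound and GorW is active, so *nolU* is transcribed.
So NolU is produced and active.
With repressor NolK bound, *elnA* is not transcribed.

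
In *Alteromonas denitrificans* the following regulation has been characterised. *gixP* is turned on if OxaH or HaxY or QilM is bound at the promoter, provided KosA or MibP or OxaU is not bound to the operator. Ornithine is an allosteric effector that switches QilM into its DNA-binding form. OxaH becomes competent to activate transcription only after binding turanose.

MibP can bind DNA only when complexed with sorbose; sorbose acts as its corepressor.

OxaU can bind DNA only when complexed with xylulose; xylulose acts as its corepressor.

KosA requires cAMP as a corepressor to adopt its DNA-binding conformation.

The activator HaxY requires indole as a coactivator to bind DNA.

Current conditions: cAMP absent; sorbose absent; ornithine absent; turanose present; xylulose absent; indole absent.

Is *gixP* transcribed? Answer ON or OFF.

cAMP is absent, so KosA is inactive.
Turanose is present, so OxaH is active.
Sorbose is absent, so MibP is inactive.
Indole is absent, so HaxY is inactive.
Ornithine is absent, so QilM is inactive.
Xylulose is absent, so OxaU is inactive.
Activator OxaH is present, so *gixP* is transcribed.

ON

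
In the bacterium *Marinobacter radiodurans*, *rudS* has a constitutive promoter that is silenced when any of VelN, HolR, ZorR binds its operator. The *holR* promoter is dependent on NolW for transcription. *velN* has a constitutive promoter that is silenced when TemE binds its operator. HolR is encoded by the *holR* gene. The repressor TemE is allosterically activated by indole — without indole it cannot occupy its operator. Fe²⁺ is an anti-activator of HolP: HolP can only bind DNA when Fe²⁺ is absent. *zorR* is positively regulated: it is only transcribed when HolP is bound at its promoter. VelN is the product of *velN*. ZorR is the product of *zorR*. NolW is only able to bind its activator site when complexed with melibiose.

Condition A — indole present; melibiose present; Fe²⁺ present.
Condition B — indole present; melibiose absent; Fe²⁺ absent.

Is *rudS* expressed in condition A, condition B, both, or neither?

neither

Condition A:
Indole is present, so TemE is active.
With repressor TemE bound, *velN* is not transcribed.
So VelN is not produced.
Melibiose is present, so NolW is active.
No repressor is bound and NolW is active, so *holR* is transcribed.
So HolR is produced and active.
Fe²⁺ is present, so HolP is inactive.
Required activator HolP is absent, so *zorR* is not transcribed.
So ZorR is not produced.
With repressor HolR bound, *rudS* is not transcribed.
→ *rudS* is OFF in A.
Condition B:
Indole is present, so TemE is active.
With repressor TemE bound, *velN* is not transcribed.
So VelN is not produced.
Melibiose is absent, so NolW is inactive.
Required activator NolW is absent, so *holR* is not transcribed.
So HolR is not produced.
Fe²⁺ is absent, so HolP is active.
No repressor is bound and HolP is active, so *zorR* is transcribed.
So ZorR is produced and active.
With repressor ZorR bound, *rudS* is not transcribed.
→ *rudS* is OFF in B.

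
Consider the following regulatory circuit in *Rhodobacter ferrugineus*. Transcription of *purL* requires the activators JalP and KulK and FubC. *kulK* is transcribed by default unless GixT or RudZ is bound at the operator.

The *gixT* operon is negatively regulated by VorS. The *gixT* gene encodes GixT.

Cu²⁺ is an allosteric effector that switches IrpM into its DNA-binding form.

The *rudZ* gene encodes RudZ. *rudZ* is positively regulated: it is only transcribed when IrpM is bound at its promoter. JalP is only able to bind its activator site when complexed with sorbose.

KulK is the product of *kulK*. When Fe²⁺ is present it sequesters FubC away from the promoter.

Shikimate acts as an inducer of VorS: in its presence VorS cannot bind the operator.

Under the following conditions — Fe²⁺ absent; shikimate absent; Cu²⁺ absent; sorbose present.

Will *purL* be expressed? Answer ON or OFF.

Sorbose is present, so JalP is active.
Shikimate is absent, so VorS is active.
With repressor VorS bound, *gixT* is not transcribed.
So GixT is not produced.
Cu²⁺ is absent, so IrpM is inactive.
Required activator IrpM is absent, so *rudZ* is not transcribed.
So RudZ is not produced.
With no repressor bound, *kulK* is transcribed.
So KulK is produced and active.
Fe²⁺ is absent, so FubC is active.
No repressor is bound and JalP and KulK and FubC are active, so *purL* is transcribed.

ON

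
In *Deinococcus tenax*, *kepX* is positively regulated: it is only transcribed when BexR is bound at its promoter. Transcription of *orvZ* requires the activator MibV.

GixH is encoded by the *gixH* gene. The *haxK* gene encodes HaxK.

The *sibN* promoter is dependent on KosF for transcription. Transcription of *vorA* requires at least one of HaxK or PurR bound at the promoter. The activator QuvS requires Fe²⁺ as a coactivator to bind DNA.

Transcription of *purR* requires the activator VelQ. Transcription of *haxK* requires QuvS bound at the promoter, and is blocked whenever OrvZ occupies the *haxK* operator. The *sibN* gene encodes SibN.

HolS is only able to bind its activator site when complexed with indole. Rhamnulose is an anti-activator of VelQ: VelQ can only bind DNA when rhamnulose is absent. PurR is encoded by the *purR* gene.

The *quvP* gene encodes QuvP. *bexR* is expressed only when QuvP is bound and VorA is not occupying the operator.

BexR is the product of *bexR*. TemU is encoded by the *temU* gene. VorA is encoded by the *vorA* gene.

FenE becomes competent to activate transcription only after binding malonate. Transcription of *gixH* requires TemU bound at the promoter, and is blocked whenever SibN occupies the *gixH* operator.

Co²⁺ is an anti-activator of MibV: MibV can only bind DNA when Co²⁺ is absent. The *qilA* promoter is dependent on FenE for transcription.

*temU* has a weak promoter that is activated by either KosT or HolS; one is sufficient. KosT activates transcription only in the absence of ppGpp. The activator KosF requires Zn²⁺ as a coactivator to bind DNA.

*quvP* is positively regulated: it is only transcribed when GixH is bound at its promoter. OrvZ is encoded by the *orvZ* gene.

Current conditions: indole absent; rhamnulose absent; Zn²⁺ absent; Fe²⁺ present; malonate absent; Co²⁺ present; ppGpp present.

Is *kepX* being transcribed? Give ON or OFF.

Co²⁺ is present, so MibV is inactive.
Required activator MibV is absent, so *orvZ* is not transcribed.
So OrvZ is not produced.
Fe²⁺ is present, so QuvS is active.
No repressor is bound and QuvS is active, so *haxK* is transcribed.
So HaxK is produced and active.
Rhamnulose is absent, so VelQ is active.
No repressor is bound and VelQ is active, so *purR* is transcribed.
So PurR is produced and active.
Activator HaxK is present, so *vorA* is transcribed.
So VorA is produced and active.
ppGpp is present, so KosT is inactive.
Indole is absent, so HolS is inactive.
No activator is available at the *temU* promoter, so *temU* is not transcribed.
So TemU is not produced.
Zn²⁺ is absent, so KosF is inactive.
Required activator KosF is absent, so *sibN* is not transcribed.
So SibN is not produced.
Required activator TemU is absent, so *gixH* is not transcribed.
So GixH is not produced.
Required activator GixH is absent, so *quvP* is not transcribed.
So QuvP is not produced.
With repressor VorA bound, *bexR* is not transcribed.
So BexR is not produced.
Required activator BexR is absent, so *kepX* is not transcribed.

OFF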